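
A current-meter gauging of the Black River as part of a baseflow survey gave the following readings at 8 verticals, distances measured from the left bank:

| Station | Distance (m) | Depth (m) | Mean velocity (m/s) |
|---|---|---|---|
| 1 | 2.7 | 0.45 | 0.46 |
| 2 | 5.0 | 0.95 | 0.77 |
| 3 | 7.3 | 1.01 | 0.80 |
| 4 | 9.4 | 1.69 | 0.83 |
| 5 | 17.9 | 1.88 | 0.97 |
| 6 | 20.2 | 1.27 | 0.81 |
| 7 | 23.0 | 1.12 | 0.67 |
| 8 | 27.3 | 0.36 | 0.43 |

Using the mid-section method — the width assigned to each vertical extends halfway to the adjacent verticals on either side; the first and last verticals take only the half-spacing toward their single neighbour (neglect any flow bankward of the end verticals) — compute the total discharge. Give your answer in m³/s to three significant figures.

26.6 m³/s

w_1 = (5.0 − 2.7)/2 = 1.15 m; q_1 = 0.46 × 0.45 × 1.15 = 0.2381 m³/s
w_2 = (7.3 − 2.7)/2 = 2.3 m; q_2 = 0.77 × 0.95 × 2.3 = 1.682 m³/s
w_3 = (9.4 − 5.0)/2 = 2.2 m; q_3 = 0.80 × 1.01 × 2.2 = 1.778 m³/s
w_4 = (17.9 − 7.3)/2 = 5.3 m; q_4 = 0.83 × 1.69 × 5.3 = 7.434 m³/s
w_5 = (20.2 − 9.4)/2 = 5.4 m; q_5 = 0.97 × 1.88 × 5.4 = 9.847 m³/s
w_6 = (23.0 − 17.9)/2 = 2.55 m; q_6 = 0.81 × 1.27 × 2.55 = 2.623 m³/s
w_7 = (27.3 − 20.2)/2 = 3.55 m; q_7 = 0.67 × 1.12 × 3.55 = 2.664 m³/s
w_8 = (27.3 − 23.0)/2 = 2.15 m; q_8 = 0.43 × 0.36 × 2.15 = 0.3328 m³/s
Q = Σ qᵢ = 26.60 m³/s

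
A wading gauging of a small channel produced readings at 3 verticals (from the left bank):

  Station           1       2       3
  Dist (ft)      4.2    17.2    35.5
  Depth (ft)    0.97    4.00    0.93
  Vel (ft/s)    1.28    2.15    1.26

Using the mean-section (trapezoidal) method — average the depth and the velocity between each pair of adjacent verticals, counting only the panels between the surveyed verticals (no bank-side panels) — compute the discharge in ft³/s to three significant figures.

132 ft³/s

Panel 1-2: Δb = 13 ft, d̄ = (0.97+4.00)/2 = 2.485, v̄ = (1.28+2.15)/2 = 1.715 → q = 13×2.485×1.715 = 55.40 ft³/s
Panel 2-3: Δb = 18.3 ft, d̄ = (4.00+0.93)/2 = 2.465, v̄ = (2.15+1.26)/2 = 1.705 → q = 18.3×2.465×1.705 = 76.91 ft³/s
Q = Σ q = 132.3 ft³/s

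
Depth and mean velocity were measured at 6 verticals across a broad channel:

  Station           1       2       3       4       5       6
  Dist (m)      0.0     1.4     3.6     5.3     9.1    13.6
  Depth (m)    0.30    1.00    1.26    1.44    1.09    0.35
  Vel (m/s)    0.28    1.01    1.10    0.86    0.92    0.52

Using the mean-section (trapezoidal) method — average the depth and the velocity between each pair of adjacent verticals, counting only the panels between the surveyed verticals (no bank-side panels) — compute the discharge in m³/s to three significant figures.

Panel 1-2: Δb = 1.4 m, d̄ = (0.30+1.00)/2 = 0.65, v̄ = (0.28+1.01)/2 = 0.645 → q = 1.4×0.65×0.645 = 0.5870 m³/s
Panel 2-3: Δb = 2.2 m, d̄ = (1.00+1.26)/2 = 1.13, v̄ = (1.01+1.10)/2 = 1.055 → q = 2.2×1.13×1.055 = 2.623 m³/s
Panel 3-4: Δb = 1.7 m, d̄ = (1.26+1.44)/2 = 1.35, v̄ = (1.10+0.86)/2 = 0.98 → q = 1.7×1.35×0.98 = 2.249 m³/s
Panel 4-5: Δb = 3.8 m, d̄ = (1.44+1.09)/2 = 1.265, v̄ = (0.86+0.92)/2 = 0.89 → q = 3.8×1.265×0.89 = 4.278 m³/s
Panel 5-6: Δb = 4.5 m, d̄ = (1.09+0.35)/2 = 0.72, v̄ = (0.92+0.52)/2 = 0.72 → q = 4.5×0.72×0.72 = 2.333 m³/s
Q = Σ q = 12.07 m³/s

12.1 m³/s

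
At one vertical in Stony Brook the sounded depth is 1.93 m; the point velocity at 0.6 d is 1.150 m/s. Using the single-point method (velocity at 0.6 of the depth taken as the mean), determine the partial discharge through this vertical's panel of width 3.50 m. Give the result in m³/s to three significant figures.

v̄ = v₀.₆ = 1.150 m/s
q = v̄ × d × w = 1.150 × 1.93 × 3.50 = 7.768 m³/s

7.77 m³/s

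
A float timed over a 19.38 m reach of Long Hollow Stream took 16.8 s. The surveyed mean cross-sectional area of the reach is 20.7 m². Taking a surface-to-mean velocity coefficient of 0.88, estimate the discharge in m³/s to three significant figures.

21.0 m³/s

v_surface = L / t̄ = 19.38 / 16.8 = 1.154 m/s
v_mean = 0.88 × 1.154 = 1.015 m/s
Q = A × v_mean = 20.7 × 1.015 = 21.01 m³/s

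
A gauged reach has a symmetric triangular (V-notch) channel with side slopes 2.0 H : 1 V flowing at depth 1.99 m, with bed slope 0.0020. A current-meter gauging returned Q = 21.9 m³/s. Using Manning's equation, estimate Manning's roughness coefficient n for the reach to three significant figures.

A = z·y² = 2.0×1.99² = 7.920 m²
P = 2y√(1+z²) = 2×1.99×√(1+2.0²) = 8.900 m
R = A/P = 7.920/8.900 = 0.8900 m
n = (1/Q)·A·R^(2/3)·S^(1/2) = (1/21.9) × 7.920 × 0.9252 × 0.04472 = 0.01496

0.0150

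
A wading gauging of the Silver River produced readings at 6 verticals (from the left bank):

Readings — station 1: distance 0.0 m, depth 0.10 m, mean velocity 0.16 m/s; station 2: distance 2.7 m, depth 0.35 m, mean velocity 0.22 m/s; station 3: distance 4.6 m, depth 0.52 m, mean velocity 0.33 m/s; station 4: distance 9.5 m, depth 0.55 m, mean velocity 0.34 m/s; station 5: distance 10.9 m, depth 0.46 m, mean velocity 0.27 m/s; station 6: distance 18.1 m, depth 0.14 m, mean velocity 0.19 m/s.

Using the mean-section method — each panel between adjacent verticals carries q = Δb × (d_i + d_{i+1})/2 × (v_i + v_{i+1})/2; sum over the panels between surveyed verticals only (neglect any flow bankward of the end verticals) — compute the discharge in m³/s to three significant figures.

Panel 1-2: Δb = 2.7 m, d̄ = (0.10+0.35)/2 = 0.225, v̄ = (0.16+0.22)/2 = 0.19 → q = 2.7×0.225×0.19 = 0.1154 m³/s
Panel 2-3: Δb = 1.9 m, d̄ = (0.35+0.52)/2 = 0.435, v̄ = (0.22+0.33)/2 = 0.275 → q = 1.9×0.435×0.275 = 0.2273 m³/s
Panel 3-4: Δb = 4.9 m, d̄ = (0.52+0.55)/2 = 0.535, v̄ = (0.33+0.34)/2 = 0.335 → q = 4.9×0.535×0.335 = 0.8782 m³/s
Panel 4-5: Δb = 1.4 m, d̄ = (0.55+0.46)/2 = 0.505, v̄ = (0.34+0.27)/2 = 0.305 → q = 1.4×0.505×0.305 = 0.2156 m³/s
Panel 5-6: Δb = 7.2 m, d̄ = (0.46+0.14)/2 = 0.3, v̄ = (0.27+0.19)/2 = 0.23 → q = 7.2×0.3×0.23 = 0.4968 m³/s
Q = Σ q = 1.933 m³/s

1.93 m³/s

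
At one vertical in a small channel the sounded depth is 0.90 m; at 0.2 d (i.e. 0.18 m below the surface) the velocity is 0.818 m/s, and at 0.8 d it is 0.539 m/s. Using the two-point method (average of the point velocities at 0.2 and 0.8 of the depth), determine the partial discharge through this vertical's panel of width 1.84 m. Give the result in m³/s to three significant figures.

1.12 m³/s

v̄ = (0.818 + 0.539) / 2 = 0.6785 m/s
q = v̄ × d × w = 0.6785 × 0.90 × 1.84 = 1.124 m³/s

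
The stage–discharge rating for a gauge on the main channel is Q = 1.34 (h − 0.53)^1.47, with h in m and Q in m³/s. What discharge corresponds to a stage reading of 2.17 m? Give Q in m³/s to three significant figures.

2.77 m³/s

Q = 1.34 × (2.17 − 0.53)^1.47 = 1.34 × 1.64^1.47 = 2.773 m³/s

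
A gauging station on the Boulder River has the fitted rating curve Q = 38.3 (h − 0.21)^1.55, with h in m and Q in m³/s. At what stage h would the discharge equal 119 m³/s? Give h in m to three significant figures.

h − h₀ = (Q/C)^(1/b) = (119/38.3)^(1/1.55) = 2.078 m
h = 0.21 + 2.078 = 2.288 m

2.29 m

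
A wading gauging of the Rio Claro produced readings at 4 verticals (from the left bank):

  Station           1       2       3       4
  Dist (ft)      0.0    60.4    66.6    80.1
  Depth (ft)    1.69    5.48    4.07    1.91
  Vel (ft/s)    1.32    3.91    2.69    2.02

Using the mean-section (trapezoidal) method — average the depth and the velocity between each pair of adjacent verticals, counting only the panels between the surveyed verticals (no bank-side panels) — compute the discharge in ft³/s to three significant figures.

759 ft³/s

Panel 1-2: Δb = 60.4 ft, d̄ = (1.69+5.48)/2 = 3.585, v̄ = (1.32+3.91)/2 = 2.615 → q = 60.4×3.585×2.615 = 566.2 ft³/s
Panel 2-3: Δb = 6.2 ft, d̄ = (5.48+4.07)/2 = 4.775, v̄ = (3.91+2.69)/2 = 3.3 → q = 6.2×4.775×3.3 = 97.70 ft³/s
Panel 3-4: Δb = 13.5 ft, d̄ = (4.07+1.91)/2 = 2.99, v̄ = (2.69+2.02)/2 = 2.355 → q = 13.5×2.99×2.355 = 95.06 ft³/s
Q = Σ q = 759.0 ft³/s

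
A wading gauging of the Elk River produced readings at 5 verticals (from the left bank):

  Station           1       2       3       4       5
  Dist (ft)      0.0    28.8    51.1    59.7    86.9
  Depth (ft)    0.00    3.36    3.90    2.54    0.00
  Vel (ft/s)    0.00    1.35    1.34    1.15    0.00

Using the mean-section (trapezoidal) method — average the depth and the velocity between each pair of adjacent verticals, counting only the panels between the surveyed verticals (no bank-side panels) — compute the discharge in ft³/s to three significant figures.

Panel 1-2: Δb = 28.8 ft, d̄ = (0.00+3.36)/2 = 1.68, v̄ = (0.00+1.35)/2 = 0.675 → q = 28.8×1.68×0.675 = 32.66 ft³/s
Panel 2-3: Δb = 22.3 ft, d̄ = (3.36+3.90)/2 = 3.63, v̄ = (1.35+1.34)/2 = 1.345 → q = 22.3×3.63×1.345 = 108.9 ft³/s
Panel 3-4: Δb = 8.6 ft, d̄ = (3.90+2.54)/2 = 3.22, v̄ = (1.34+1.15)/2 = 1.245 → q = 8.6×3.22×1.245 = 34.48 ft³/s
Panel 4-5: Δb = 27.2 ft, d̄ = (2.54+0.00)/2 = 1.27, v̄ = (1.15+0.00)/2 = 0.575 → q = 27.2×1.27×0.575 = 19.86 ft³/s
Q = Σ q = 195.9 ft³/s

196 ft³/s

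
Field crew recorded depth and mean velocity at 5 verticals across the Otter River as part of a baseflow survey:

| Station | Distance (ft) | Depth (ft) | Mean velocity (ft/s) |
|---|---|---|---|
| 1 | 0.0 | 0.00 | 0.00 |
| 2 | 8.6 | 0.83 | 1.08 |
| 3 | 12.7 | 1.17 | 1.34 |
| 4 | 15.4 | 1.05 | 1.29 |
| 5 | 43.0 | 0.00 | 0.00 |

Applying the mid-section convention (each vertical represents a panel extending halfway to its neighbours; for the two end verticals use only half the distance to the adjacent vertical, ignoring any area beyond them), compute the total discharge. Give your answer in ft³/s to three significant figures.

31.5 ft³/s

w_2 = (12.7 − 0.0)/2 = 6.35 ft; q_2 = 1.08 × 0.83 × 6.35 = 5.692 ft³/s
w_3 = (15.4 − 8.6)/2 = 3.4 ft; q_3 = 1.34 × 1.17 × 3.4 = 5.331 ft³/s
w_4 = (43.0 − 12.7)/2 = 15.15 ft; q_4 = 1.29 × 1.05 × 15.15 = 20.52 ft³/s
Stations 1, 5 contribute zero (depth or velocity is 0).
Q = Σ qᵢ = 31.54 ft³/s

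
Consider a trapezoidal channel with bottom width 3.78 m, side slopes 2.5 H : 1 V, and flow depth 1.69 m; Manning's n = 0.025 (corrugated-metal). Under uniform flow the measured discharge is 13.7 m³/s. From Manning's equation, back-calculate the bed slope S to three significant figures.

A = (b + z·y)·y = (3.78 + 2.5×1.69)×1.69 = 13.53 m²
P = b + 2y√(1+z²) = 3.78 + 2×1.69×√(1+2.5²) = 12.88 m
R = A/P = 13.53/12.88 = 1.050 m
S = (Q·n / (1·A·R^(2/3)))² = (13.7×0.025 / (1×13.53×1.033))² = 0.0006004

0.000600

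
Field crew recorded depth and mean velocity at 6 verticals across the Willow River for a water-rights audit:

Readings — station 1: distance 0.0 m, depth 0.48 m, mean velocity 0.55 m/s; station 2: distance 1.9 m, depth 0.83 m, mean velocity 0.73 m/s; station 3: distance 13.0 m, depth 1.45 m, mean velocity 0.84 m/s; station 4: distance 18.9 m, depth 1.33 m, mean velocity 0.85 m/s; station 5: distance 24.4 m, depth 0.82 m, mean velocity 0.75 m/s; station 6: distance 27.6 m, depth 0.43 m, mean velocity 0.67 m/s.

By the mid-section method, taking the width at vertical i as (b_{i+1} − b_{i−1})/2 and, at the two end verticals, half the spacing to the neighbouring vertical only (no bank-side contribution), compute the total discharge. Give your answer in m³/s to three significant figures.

w_1 = (1.9 − 0.0)/2 = 0.95 m; q_1 = 0.55 × 0.48 × 0.95 = 0.2508 m³/s
w_2 = (13.0 − 0.0)/2 = 6.5 m; q_2 = 0.73 × 0.83 × 6.5 = 3.938 m³/s
w_3 = (18.9 − 1.9)/2 = 8.5 m; q_3 = 0.84 × 1.45 × 8.5 = 10.35 m³/s
w_4 = (24.4 − 13.0)/2 = 5.7 m; q_4 = 0.85 × 1.33 × 5.7 = 6.444 m³/s
w_5 = (27.6 − 18.9)/2 = 4.35 m; q_5 = 0.75 × 0.82 × 4.35 = 2.675 m³/s
w_6 = (27.6 − 24.4)/2 = 1.6 m; q_6 = 0.67 × 0.43 × 1.6 = 0.4610 m³/s
Q = Σ qᵢ = 24.12 m³/s

24.1 m³/s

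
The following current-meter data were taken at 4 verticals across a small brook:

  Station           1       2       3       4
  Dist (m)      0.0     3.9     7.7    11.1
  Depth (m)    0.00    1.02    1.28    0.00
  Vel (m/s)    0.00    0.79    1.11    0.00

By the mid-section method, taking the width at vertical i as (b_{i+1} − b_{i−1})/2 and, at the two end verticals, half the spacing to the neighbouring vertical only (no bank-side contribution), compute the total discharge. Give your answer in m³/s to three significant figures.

8.22 m³/s

w_2 = (7.7 − 0.0)/2 = 3.85 m; q_2 = 0.79 × 1.02 × 3.85 = 3.102 m³/s
w_3 = (11.1 − 3.9)/2 = 3.6 m; q_3 = 1.11 × 1.28 × 3.6 = 5.115 m³/s
Stations 1, 4 contribute zero (depth or velocity is 0).
Q = Σ qᵢ = 8.217 m³/s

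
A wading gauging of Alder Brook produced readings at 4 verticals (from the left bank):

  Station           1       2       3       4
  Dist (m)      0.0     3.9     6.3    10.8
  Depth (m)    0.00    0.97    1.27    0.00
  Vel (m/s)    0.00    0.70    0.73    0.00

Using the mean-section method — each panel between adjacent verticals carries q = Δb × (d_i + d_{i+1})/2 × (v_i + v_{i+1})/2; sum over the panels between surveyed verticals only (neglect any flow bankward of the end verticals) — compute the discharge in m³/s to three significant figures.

3.63 m³/s

Panel 1-2: Δb = 3.9 m, d̄ = (0.00+0.97)/2 = 0.485, v̄ = (0.00+0.70)/2 = 0.35 → q = 3.9×0.485×0.35 = 0.6620 m³/s
Panel 2-3: Δb = 2.4 m, d̄ = (0.97+1.27)/2 = 1.12, v̄ = (0.70+0.73)/2 = 0.715 → q = 2.4×1.12×0.715 = 1.922 m³/s
Panel 3-4: Δb = 4.5 m, d̄ = (1.27+0.00)/2 = 0.635, v̄ = (0.73+0.00)/2 = 0.365 → q = 4.5×0.635×0.365 = 1.043 m³/s
Q = Σ q = 3.627 m³/s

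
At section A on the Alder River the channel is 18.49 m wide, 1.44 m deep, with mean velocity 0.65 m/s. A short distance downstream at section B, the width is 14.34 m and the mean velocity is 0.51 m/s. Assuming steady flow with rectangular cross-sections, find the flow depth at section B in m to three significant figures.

Q = A₁V₁ = (18.49×1.44) × 0.65 = 17.31 m³/s
d₂ = Q/(b₂ V₂) = 17.31/(14.34×0.51) = 2.366 m

2.37 m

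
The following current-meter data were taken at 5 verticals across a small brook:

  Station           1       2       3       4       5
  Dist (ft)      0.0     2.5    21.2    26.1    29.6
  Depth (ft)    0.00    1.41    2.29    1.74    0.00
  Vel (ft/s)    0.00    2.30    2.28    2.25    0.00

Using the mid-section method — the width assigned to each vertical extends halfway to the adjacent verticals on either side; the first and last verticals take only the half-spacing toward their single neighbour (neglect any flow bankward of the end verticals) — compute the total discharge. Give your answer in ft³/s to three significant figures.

w_2 = (21.2 − 0.0)/2 = 10.6 ft; q_2 = 2.30 × 1.41 × 10.6 = 34.38 ft³/s
w_3 = (26.1 − 2.5)/2 = 11.8 ft; q_3 = 2.28 × 2.29 × 11.8 = 61.61 ft³/s
w_4 = (29.6 − 21.2)/2 = 4.2 ft; q_4 = 2.25 × 1.74 × 4.2 = 16.44 ft³/s
Stations 1, 5 contribute zero (depth or velocity is 0).
Q = Σ qᵢ = 112.4 ft³/s

112 ft³/s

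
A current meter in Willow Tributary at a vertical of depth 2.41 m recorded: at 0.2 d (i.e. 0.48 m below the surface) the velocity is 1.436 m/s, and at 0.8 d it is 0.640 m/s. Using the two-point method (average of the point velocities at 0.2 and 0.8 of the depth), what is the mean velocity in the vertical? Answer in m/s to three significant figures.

1.04 m/s

v̄ = (1.436 + 0.640) / 2 = 1.038 m/s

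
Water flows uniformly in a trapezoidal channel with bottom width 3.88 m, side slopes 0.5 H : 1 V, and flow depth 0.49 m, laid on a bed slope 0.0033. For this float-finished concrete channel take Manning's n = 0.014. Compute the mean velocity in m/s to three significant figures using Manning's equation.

2.25 m/s

A = (b + z·y)·y = (3.88 + 0.5×0.49)×0.49 = 2.021 m²
P = b + 2y√(1+z²) = 3.88 + 2×0.49×√(1+0.5²) = 4.976 m
R = A/P = 2.021/4.976 = 0.4062 m
Q = (1/n)·A·R^(2/3)·S^(1/2) = (1/0.014) × 2.021 × 0.4062^(2/3) × 0.0033^(1/2) = 4.549 m³/s
V = Q/A = 4.549/2.021 = 2.251 m/s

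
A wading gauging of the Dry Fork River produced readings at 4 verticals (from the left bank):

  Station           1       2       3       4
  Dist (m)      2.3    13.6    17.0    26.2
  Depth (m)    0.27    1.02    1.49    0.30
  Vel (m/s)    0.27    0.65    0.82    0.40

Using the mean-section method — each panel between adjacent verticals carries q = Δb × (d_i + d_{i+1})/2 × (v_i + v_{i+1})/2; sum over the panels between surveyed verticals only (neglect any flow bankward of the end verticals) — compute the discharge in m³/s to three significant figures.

11.5 m³/s

Panel 1-2: Δb = 11.3 m, d̄ = (0.27+1.02)/2 = 0.645, v̄ = (0.27+0.65)/2 = 0.46 → q = 11.3×0.645×0.46 = 3.353 m³/s
Panel 2-3: Δb = 3.4 m, d̄ = (1.02+1.49)/2 = 1.255, v̄ = (0.65+0.82)/2 = 0.735 → q = 3.4×1.255×0.735 = 3.136 m³/s
Panel 3-4: Δb = 9.2 m, d̄ = (1.49+0.30)/2 = 0.895, v̄ = (0.82+0.40)/2 = 0.61 → q = 9.2×0.895×0.61 = 5.023 m³/s
Q = Σ q = 11.51 m³/s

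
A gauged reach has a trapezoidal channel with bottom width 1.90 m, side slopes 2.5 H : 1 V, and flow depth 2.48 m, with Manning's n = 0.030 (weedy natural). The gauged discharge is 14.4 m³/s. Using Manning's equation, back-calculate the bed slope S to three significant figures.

A = (b + z·y)·y = (1.90 + 2.5×2.48)×2.48 = 20.09 m²
P = b + 2y√(1+z²) = 1.90 + 2×2.48×√(1+2.5²) = 15.26 m
R = A/P = 20.09/15.26 = 1.317 m
S = (Q·n / (1·A·R^(2/3)))² = (14.4×0.030 / (1×20.09×1.201))² = 0.0003204

0.000320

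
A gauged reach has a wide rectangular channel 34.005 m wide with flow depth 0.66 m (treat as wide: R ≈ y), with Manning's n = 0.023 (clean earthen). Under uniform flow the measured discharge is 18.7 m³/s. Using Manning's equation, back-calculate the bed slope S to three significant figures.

0.000639

A = b·y = 34.005 × 0.66 = 22.44 m²
Wide channel: R ≈ y = 0.66 m
S = (Q·n / (1·A·R^(2/3)))² = (18.7×0.023 / (1×22.44×0.7580))² = 0.0006391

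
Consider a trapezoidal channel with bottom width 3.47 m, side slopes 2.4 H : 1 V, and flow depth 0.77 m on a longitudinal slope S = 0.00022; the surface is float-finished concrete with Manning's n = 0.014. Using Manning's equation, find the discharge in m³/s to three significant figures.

A = (b + z·y)·y = (3.47 + 2.4×0.77)×0.77 = 4.095 m²
P = b + 2y√(1+z²) = 3.47 + 2×0.77×√(1+2.4²) = 7.474 m
R = A/P = 4.095/7.474 = 0.5479 m
Q = (1/n)·A·R^(2/3)·S^(1/2) = (1/0.014) × 4.095 × 0.5479^(2/3) × 0.00022^(1/2) = 2.905 m³/s

2.90 m³/s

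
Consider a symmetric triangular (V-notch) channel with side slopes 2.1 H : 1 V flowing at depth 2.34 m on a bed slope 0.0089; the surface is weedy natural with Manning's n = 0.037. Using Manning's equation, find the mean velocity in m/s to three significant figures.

2.64 m/s

A = z·y² = 2.1×2.34² = 11.50 m²
P = 2y√(1+z²) = 2×2.34×√(1+2.1²) = 10.89 m
R = A/P = 11.50/10.89 = 1.056 m
Q = (1/n)·A·R^(2/3)·S^(1/2) = (1/0.037) × 11.50 × 1.056^(2/3) × 0.0089^(1/2) = 30.41 m³/s
V = Q/A = 30.41/11.50 = 2.645 m/s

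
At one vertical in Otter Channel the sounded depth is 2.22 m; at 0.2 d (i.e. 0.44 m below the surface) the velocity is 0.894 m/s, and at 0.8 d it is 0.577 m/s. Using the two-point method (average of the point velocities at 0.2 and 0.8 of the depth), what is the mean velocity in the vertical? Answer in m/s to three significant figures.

0.736 m/s

v̄ = (0.894 + 0.577) / 2 = 0.7355 m/s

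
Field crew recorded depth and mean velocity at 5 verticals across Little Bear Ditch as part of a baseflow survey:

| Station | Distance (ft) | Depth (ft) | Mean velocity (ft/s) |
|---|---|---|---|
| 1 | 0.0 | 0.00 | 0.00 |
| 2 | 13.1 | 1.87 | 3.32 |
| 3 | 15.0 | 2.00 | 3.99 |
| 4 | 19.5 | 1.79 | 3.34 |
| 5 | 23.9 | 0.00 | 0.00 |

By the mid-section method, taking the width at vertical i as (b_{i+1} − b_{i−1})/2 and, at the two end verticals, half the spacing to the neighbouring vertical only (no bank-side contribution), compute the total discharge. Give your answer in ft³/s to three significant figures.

w_2 = (15.0 − 0.0)/2 = 7.5 ft; q_2 = 3.32 × 1.87 × 7.5 = 46.56 ft³/s
w_3 = (19.5 − 13.1)/2 = 3.2 ft; q_3 = 3.99 × 2.00 × 3.2 = 25.54 ft³/s
w_4 = (23.9 − 15.0)/2 = 4.45 ft; q_4 = 3.34 × 1.79 × 4.45 = 26.60 ft³/s
Stations 1, 5 contribute zero (depth or velocity is 0).
Q = Σ qᵢ = 98.70 ft³/s

98.7 ft³/s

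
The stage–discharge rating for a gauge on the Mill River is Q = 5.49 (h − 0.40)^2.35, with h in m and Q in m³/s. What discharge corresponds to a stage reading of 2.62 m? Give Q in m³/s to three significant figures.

35.8 m³/s

Q = 5.49 × (2.62 − 0.40)^2.35 = 5.49 × 2.22^2.35 = 35.77 m³/s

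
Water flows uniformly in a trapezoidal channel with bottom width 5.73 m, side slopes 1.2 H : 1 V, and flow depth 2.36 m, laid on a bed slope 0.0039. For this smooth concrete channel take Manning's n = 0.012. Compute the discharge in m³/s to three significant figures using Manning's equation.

140 m³/s

A = (b + z·y)·y = (5.73 + 1.2×2.36)×2.36 = 20.21 m²
P = b + 2y√(1+z²) = 5.73 + 2×2.36×√(1+1.2²) = 13.10 m
R = A/P = 20.21/13.10 = 1.542 m
Q = (1/n)·A·R^(2/3)·S^(1/2) = (1/0.012) × 20.21 × 1.542^(2/3) × 0.0039^(1/2) = 140.4 m³/s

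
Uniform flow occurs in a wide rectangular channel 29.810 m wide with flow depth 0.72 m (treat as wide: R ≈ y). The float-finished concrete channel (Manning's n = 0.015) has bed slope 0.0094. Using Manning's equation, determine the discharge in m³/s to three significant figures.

111 m³/s

A = b·y = 29.810 × 0.72 = 21.46 m²
Wide channel: R ≈ y = 0.72 m
Q = (1/n)·A·R^(2/3)·S^(1/2) = (1/0.015) × 21.46 × 0.7200^(2/3) × 0.0094^(1/2) = 111.4 m³/s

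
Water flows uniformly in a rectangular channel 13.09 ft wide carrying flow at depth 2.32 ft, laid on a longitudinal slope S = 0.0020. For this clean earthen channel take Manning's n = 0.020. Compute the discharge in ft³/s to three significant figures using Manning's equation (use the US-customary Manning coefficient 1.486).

144 ft³/s

A = b·y = 13.09 × 2.32 = 30.37 ft²
P = b + 2y = 13.09 + 2×2.32 = 17.73 ft
R = A/P = 30.37/17.73 = 1.713 ft
Q = (1.486/n)·A·R^(2/3)·S^(1/2) = (1.486/0.020) × 30.37 × 1.713^(2/3) × 0.0020^(1/2) = 144.5 ft³/s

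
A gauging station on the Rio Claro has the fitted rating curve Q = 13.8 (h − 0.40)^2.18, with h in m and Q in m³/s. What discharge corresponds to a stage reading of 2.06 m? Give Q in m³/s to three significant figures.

41.7 m³/s

Q = 13.8 × (2.06 − 0.40)^2.18 = 13.8 × 1.66^2.18 = 41.66 m³/s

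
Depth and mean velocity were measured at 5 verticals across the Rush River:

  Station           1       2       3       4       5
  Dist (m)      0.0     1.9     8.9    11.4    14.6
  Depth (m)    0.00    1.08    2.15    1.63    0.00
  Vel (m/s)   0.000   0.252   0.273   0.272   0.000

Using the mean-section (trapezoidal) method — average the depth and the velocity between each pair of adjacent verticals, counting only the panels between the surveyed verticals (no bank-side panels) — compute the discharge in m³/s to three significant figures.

4.74 m³/s

Panel 1-2: Δb = 1.9 m, d̄ = (0.00+1.08)/2 = 0.54, v̄ = (0.000+0.252)/2 = 0.126 → q = 1.9×0.54×0.126 = 0.1293 m³/s
Panel 2-3: Δb = 7 m, d̄ = (1.08+2.15)/2 = 1.615, v̄ = (0.252+0.273)/2 = 0.2625 → q = 7×1.615×0.2625 = 2.968 m³/s
Panel 3-4: Δb = 2.5 m, d̄ = (2.15+1.63)/2 = 1.89, v̄ = (0.273+0.272)/2 = 0.2725 → q = 2.5×1.89×0.2725 = 1.288 m³/s
Panel 4-5: Δb = 3.2 m, d̄ = (1.63+0.00)/2 = 0.815, v̄ = (0.272+0.000)/2 = 0.136 → q = 3.2×0.815×0.136 = 0.3547 m³/s
Q = Σ q = 4.739 m³/s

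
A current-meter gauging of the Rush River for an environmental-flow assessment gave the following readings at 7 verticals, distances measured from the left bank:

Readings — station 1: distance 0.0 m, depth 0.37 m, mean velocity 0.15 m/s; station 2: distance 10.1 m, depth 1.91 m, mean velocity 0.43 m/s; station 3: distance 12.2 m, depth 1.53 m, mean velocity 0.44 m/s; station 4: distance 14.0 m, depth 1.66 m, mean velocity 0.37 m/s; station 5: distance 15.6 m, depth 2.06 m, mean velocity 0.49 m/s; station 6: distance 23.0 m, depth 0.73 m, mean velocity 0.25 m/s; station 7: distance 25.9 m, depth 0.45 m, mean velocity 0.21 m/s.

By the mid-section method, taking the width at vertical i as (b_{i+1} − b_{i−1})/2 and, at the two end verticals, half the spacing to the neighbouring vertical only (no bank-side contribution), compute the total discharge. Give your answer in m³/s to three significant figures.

w_1 = (10.1 − 0.0)/2 = 5.05 m; q_1 = 0.15 × 0.37 × 5.05 = 0.2803 m³/s
w_2 = (12.2 − 0.0)/2 = 6.1 m; q_2 = 0.43 × 1.91 × 6.1 = 5.010 m³/s
w_3 = (14.0 − 10.1)/2 = 1.95 m; q_3 = 0.44 × 1.53 × 1.95 = 1.313 m³/s
w_4 = (15.6 − 12.2)/2 = 1.7 m; q_4 = 0.37 × 1.66 × 1.7 = 1.044 m³/s
w_5 = (23.0 − 14.0)/2 = 4.5 m; q_5 = 0.49 × 2.06 × 4.5 = 4.542 m³/s
w_6 = (25.9 − 15.6)/2 = 5.15 m; q_6 = 0.25 × 0.73 × 5.15 = 0.9399 m³/s
w_7 = (25.9 − 23.0)/2 = 1.45 m; q_7 = 0.21 × 0.45 × 1.45 = 0.1370 m³/s
Q = Σ qᵢ = 13.27 m³/s

13.3 m³/s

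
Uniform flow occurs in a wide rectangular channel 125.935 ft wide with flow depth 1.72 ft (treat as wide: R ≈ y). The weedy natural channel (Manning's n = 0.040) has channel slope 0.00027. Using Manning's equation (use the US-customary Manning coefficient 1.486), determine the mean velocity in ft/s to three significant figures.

0.876 ft/s

A = b·y = 125.935 × 1.72 = 216.6 ft²
Wide channel: R ≈ y = 1.72 ft
Q = (1.486/n)·A·R^(2/3)·S^(1/2) = (1.486/0.040) × 216.6 × 1.720^(2/3) × 0.00027^(1/2) = 189.8 ft³/s
V = Q/A = 189.8/216.6 = 0.8763 ft/s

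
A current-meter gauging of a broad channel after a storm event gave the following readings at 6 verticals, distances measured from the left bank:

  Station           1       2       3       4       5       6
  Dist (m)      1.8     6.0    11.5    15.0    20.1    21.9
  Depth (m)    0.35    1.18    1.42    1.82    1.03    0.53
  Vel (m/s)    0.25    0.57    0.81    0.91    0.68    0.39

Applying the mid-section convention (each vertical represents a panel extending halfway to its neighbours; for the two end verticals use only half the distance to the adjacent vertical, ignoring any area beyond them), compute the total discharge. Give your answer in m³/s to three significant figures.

w_1 = (6.0 − 1.8)/2 = 2.1 m; q_1 = 0.25 × 0.35 × 2.1 = 0.1838 m³/s
w_2 = (11.5 − 1.8)/2 = 4.85 m; q_2 = 0.57 × 1.18 × 4.85 = 3.262 m³/s
w_3 = (15.0 − 6.0)/2 = 4.5 m; q_3 = 0.81 × 1.42 × 4.5 = 5.176 m³/s
w_4 = (20.1 − 11.5)/2 = 4.3 m; q_4 = 0.91 × 1.82 × 4.3 = 7.122 m³/s
w_5 = (21.9 − 15.0)/2 = 3.45 m; q_5 = 0.68 × 1.03 × 3.45 = 2.416 m³/s
w_6 = (21.9 − 20.1)/2 = 0.9 m; q_6 = 0.39 × 0.53 × 0.9 = 0.1860 m³/s
Q = Σ qᵢ = 18.35 m³/s

18.3 m³/s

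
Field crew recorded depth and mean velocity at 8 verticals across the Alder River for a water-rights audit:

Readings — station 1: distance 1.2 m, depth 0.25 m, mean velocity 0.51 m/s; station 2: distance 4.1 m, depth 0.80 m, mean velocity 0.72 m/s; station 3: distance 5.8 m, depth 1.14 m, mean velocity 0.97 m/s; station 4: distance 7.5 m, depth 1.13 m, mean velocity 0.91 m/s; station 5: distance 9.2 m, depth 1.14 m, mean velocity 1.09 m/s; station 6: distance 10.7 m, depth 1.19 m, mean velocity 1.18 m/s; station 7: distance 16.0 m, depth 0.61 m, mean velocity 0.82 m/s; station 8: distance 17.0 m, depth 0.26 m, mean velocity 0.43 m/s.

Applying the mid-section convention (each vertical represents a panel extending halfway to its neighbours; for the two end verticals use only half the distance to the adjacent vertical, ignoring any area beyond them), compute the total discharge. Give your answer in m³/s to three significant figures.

13.5 m³/s

w_1 = (4.1 − 1.2)/2 = 1.45 m; q_1 = 0.51 × 0.25 × 1.45 = 0.1849 m³/s
w_2 = (5.8 − 1.2)/2 = 2.3 m; q_2 = 0.72 × 0.80 × 2.3 = 1.325 m³/s
w_3 = (7.5 − 4.1)/2 = 1.7 m; q_3 = 0.97 × 1.14 × 1.7 = 1.880 m³/s
w_4 = (9.2 − 5.8)/2 = 1.7 m; q_4 = 0.91 × 1.13 × 1.7 = 1.748 m³/s
w_5 = (10.7 − 7.5)/2 = 1.6 m; q_5 = 1.09 × 1.14 × 1.6 = 1.988 m³/s
w_6 = (16.0 − 9.2)/2 = 3.4 m; q_6 = 1.18 × 1.19 × 3.4 = 4.774 m³/s
w_7 = (17.0 − 10.7)/2 = 3.15 m; q_7 = 0.82 × 0.61 × 3.15 = 1.576 m³/s
w_8 = (17.0 − 16.0)/2 = 0.5 m; q_8 = 0.43 × 0.26 × 0.5 = 0.05590 m³/s
Q = Σ qᵢ = 13.53 m³/s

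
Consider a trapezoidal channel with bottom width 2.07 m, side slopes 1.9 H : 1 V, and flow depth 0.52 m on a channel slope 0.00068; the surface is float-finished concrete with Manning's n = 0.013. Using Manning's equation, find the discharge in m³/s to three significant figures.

A = (b + z·y)·y = (2.07 + 1.9×0.52)×0.52 = 1.590 m²
P = b + 2y√(1+z²) = 2.07 + 2×0.52×√(1+1.9²) = 4.303 m
R = A/P = 1.590/4.303 = 0.3695 m
Q = (1/n)·A·R^(2/3)·S^(1/2) = (1/0.013) × 1.590 × 0.3695^(2/3) × 0.00068^(1/2) = 1.643 m³/s

1.64 m³/s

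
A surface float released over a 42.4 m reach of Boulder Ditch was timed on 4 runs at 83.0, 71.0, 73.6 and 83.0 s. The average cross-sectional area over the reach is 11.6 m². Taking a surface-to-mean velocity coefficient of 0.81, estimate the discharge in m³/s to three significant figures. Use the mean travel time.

t̄ = (83.0 + 71.0 + 73.6 + 83.0) / 4 = 77.65 s
v_surface = L / t̄ = 42.4 / 77.65 = 0.5460 m/s
v_mean = 0.81 × 0.5460 = 0.4423 m/s
Q = A × v_mean = 11.6 × 0.4423 = 5.131 m³/s

5.13 m³/s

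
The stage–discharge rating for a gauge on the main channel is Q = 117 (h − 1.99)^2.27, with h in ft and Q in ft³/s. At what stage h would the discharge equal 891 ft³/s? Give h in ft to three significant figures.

4.44 ft

h − h₀ = (Q/C)^(1/b) = (891/117)^(1/2.27) = 2.446 ft
h = 1.99 + 2.446 = 4.436 ft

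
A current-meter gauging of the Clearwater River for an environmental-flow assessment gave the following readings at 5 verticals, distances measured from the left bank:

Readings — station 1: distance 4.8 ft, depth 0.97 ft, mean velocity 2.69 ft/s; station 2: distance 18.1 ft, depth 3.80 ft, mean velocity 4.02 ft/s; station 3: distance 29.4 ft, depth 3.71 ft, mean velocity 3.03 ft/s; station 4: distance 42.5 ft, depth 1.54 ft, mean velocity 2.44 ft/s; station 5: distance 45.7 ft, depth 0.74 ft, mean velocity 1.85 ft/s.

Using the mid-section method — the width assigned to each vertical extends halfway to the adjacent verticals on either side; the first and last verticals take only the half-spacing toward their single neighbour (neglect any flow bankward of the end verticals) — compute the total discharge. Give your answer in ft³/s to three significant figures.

375 ft³/s

w_1 = (18.1 − 4.8)/2 = 6.65 ft; q_1 = 2.69 × 0.97 × 6.65 = 17.35 ft³/s
w_2 = (29.4 − 4.8)/2 = 12.3 ft; q_2 = 4.02 × 3.80 × 12.3 = 187.9 ft³/s
w_3 = (42.5 − 18.1)/2 = 12.2 ft; q_3 = 3.03 × 3.71 × 12.2 = 137.1 ft³/s
w_4 = (45.7 − 29.4)/2 = 8.15 ft; q_4 = 2.44 × 1.54 × 8.15 = 30.62 ft³/s
w_5 = (45.7 − 42.5)/2 = 1.6 ft; q_5 = 1.85 × 0.74 × 1.6 = 2.190 ft³/s
Q = Σ qᵢ = 375.2 ft³/s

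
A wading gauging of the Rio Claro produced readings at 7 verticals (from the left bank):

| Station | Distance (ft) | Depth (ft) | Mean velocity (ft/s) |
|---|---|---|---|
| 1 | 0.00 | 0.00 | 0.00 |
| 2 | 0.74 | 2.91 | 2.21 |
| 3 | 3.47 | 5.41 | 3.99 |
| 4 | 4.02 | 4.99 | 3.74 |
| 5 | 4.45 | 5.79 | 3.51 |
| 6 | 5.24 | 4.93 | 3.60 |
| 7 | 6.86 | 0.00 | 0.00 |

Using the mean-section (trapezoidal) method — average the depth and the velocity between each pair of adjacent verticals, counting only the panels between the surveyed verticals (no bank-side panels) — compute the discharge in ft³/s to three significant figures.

Panel 1-2: Δb = 0.74 ft, d̄ = (0.00+2.91)/2 = 1.455, v̄ = (0.00+2.21)/2 = 1.105 → q = 0.74×1.455×1.105 = 1.190 ft³/s
Panel 2-3: Δb = 2.73 ft, d̄ = (2.91+5.41)/2 = 4.16, v̄ = (2.21+3.99)/2 = 3.1 → q = 2.73×4.16×3.1 = 35.21 ft³/s
Panel 3-4: Δb = 0.55 ft, d̄ = (5.41+4.99)/2 = 5.2, v̄ = (3.99+3.74)/2 = 3.865 → q = 0.55×5.2×3.865 = 11.05 ft³/s
Panel 4-5: Δb = 0.43 ft, d̄ = (4.99+5.79)/2 = 5.39, v̄ = (3.74+3.51)/2 = 3.625 → q = 0.43×5.39×3.625 = 8.402 ft³/s
Panel 5-6: Δb = 0.79 ft, d̄ = (5.79+4.93)/2 = 5.36, v̄ = (3.51+3.60)/2 = 3.555 → q = 0.79×5.36×3.555 = 15.05 ft³/s
Panel 6-7: Δb = 1.62 ft, d̄ = (4.93+0.00)/2 = 2.465, v̄ = (3.60+0.00)/2 = 1.8 → q = 1.62×2.465×1.8 = 7.188 ft³/s
Q = Σ q = 78.09 ft³/s

78.1 ft³/s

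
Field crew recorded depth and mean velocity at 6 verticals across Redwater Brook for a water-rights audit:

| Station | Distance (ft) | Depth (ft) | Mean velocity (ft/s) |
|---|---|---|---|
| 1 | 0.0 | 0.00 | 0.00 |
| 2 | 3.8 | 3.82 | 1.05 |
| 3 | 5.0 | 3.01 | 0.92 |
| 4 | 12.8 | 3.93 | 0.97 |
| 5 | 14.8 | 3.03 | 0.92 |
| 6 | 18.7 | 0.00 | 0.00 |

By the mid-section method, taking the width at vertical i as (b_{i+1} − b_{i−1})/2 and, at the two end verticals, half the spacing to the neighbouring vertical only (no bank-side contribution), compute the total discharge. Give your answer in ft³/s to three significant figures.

49.4 ft³/s

w_2 = (5.0 − 0.0)/2 = 2.5 ft; q_2 = 1.05 × 3.82 × 2.5 = 10.03 ft³/s
w_3 = (12.8 − 3.8)/2 = 4.5 ft; q_3 = 0.92 × 3.01 × 4.5 = 12.46 ft³/s
w_4 = (14.8 − 5.0)/2 = 4.9 ft; q_4 = 0.97 × 3.93 × 4.9 = 18.68 ft³/s
w_5 = (18.7 − 12.8)/2 = 2.95 ft; q_5 = 0.92 × 3.03 × 2.95 = 8.223 ft³/s
Stations 1, 6 contribute zero (depth or velocity is 0).
Q = Σ qᵢ = 49.39 ft³/s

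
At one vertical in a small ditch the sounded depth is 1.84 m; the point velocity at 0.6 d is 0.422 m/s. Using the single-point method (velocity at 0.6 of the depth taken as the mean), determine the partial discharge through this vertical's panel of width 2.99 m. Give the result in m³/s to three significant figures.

v̄ = v₀.₆ = 0.422 m/s
q = v̄ × d × w = 0.4220 × 1.84 × 2.99 = 2.322 m³/s

2.32 m³/s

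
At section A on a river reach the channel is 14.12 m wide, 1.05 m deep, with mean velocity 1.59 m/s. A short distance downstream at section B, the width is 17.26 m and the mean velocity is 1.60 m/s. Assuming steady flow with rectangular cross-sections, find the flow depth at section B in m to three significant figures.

0.854 m

Q = A₁V₁ = (14.12×1.05) × 1.59 = 23.57 m³/s
d₂ = Q/(b₂ V₂) = 23.57/(17.26×1.60) = 0.8536 m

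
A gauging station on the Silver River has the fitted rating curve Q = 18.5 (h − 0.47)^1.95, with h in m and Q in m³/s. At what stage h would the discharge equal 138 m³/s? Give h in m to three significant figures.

h − h₀ = (Q/C)^(1/b) = (138/18.5)^(1/1.95) = 2.802 m
h = 0.47 + 2.802 = 3.272 m

3.27 m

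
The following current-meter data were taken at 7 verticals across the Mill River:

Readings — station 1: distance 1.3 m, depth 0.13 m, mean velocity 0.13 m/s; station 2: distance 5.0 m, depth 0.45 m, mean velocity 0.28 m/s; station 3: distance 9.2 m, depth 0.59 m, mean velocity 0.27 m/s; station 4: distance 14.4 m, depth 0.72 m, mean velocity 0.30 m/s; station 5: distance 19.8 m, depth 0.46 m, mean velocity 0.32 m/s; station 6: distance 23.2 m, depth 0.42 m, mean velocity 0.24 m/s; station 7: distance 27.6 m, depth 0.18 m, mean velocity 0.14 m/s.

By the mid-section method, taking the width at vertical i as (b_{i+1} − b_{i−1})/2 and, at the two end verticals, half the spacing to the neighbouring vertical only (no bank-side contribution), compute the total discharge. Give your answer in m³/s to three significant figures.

3.52 m³/s

w_1 = (5.0 − 1.3)/2 = 1.85 m; q_1 = 0.13 × 0.13 × 1.85 = 0.03127 m³/s
w_2 = (9.2 − 1.3)/2 = 3.95 m; q_2 = 0.28 × 0.45 × 3.95 = 0.4977 m³/s
w_3 = (14.4 − 5.0)/2 = 4.7 m; q_3 = 0.27 × 0.59 × 4.7 = 0.7487 m³/s
w_4 = (19.8 − 9.2)/2 = 5.3 m; q_4 = 0.30 × 0.72 × 5.3 = 1.145 m³/s
w_5 = (23.2 − 14.4)/2 = 4.4 m; q_5 = 0.32 × 0.46 × 4.4 = 0.6477 m³/s
w_6 = (27.6 − 19.8)/2 = 3.9 m; q_6 = 0.24 × 0.42 × 3.9 = 0.3931 m³/s
w_7 = (27.6 − 23.2)/2 = 2.2 m; q_7 = 0.14 × 0.18 × 2.2 = 0.05544 m³/s
Q = Σ qᵢ = 3.519 m³/s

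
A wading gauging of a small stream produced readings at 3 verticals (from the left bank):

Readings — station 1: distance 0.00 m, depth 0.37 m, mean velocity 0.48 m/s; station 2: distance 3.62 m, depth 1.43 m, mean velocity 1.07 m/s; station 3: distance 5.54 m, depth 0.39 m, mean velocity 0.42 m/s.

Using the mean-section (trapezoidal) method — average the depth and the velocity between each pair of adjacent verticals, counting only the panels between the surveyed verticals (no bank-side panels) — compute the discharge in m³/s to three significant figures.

3.83 m³/s

Panel 1-2: Δb = 3.62 m, d̄ = (0.37+1.43)/2 = 0.9, v̄ = (0.48+1.07)/2 = 0.775 → q = 3.62×0.9×0.775 = 2.525 m³/s
Panel 2-3: Δb = 1.92 m, d̄ = (1.43+0.39)/2 = 0.91, v̄ = (1.07+0.42)/2 = 0.745 → q = 1.92×0.91×0.745 = 1.302 m³/s
Q = Σ q = 3.827 m³/s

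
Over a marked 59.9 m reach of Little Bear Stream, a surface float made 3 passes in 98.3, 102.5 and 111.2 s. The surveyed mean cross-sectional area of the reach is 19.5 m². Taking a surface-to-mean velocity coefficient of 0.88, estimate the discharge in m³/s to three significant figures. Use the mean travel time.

9.88 m³/s

t̄ = (98.3 + 102.5 + 111.2) / 3 = 104 s
v_surface = L / t̄ = 59.9 / 104 = 0.5760 m/s
v_mean = 0.88 × 0.5760 = 0.5068 m/s
Q = A × v_mean = 19.5 × 0.5068 = 9.884 m³/s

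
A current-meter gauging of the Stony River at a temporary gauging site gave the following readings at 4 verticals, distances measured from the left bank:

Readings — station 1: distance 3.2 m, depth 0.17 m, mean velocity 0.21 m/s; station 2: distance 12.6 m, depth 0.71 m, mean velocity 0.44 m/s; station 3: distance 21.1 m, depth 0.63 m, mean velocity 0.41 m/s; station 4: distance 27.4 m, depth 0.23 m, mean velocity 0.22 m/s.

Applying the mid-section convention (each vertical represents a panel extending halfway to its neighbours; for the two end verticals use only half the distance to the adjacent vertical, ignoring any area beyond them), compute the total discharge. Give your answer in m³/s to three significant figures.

w_1 = (12.6 − 3.2)/2 = 4.7 m; q_1 = 0.21 × 0.17 × 4.7 = 0.1678 m³/s
w_2 = (21.1 − 3.2)/2 = 8.95 m; q_2 = 0.44 × 0.71 × 8.95 = 2.796 m³/s
w_3 = (27.4 − 12.6)/2 = 7.4 m; q_3 = 0.41 × 0.63 × 7.4 = 1.911 m³/s
w_4 = (27.4 − 21.1)/2 = 3.15 m; q_4 = 0.22 × 0.23 × 3.15 = 0.1594 m³/s
Q = Σ qᵢ = 5.035 m³/s

5.03 m³/s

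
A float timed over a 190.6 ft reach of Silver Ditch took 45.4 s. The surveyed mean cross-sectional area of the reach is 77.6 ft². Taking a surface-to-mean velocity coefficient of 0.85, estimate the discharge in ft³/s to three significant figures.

v_surface = L / t̄ = 190.6 / 45.4 = 4.198 ft/s
v_mean = 0.85 × 4.198 = 3.569 ft/s
Q = A × v_mean = 77.6 × 3.569 = 276.9 ft³/s

277 ft³/s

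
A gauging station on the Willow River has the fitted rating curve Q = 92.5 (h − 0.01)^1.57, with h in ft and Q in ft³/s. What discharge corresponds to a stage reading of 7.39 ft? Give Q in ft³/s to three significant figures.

Q = 92.5 × (7.39 − 0.01)^1.57 = 92.5 × 7.38^1.57 = 2133 ft³/s

2130 ft³/s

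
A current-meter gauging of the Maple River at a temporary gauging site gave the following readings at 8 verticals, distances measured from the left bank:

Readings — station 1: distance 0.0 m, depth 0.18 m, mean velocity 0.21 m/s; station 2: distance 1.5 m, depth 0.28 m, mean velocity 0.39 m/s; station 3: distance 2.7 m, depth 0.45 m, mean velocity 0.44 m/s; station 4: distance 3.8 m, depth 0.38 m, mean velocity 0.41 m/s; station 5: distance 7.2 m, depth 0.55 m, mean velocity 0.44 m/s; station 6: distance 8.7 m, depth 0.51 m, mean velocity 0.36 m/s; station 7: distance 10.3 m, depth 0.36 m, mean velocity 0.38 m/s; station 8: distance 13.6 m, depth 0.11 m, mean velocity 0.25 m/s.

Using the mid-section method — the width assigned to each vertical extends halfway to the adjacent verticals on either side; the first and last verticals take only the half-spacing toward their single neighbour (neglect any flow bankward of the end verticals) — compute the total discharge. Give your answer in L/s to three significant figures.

w_1 = (1.5 − 0.0)/2 = 0.75 m; q_1 = 0.21 × 0.18 × 0.75 = 0.02835 m³/s
w_2 = (2.7 − 0.0)/2 = 1.35 m; q_2 = 0.39 × 0.28 × 1.35 = 0.1474 m³/s
w_3 = (3.8 − 1.5)/2 = 1.15 m; q_3 = 0.44 × 0.45 × 1.15 = 0.2277 m³/s
w_4 = (7.2 − 2.7)/2 = 2.25 m; q_4 = 0.41 × 0.38 × 2.25 = 0.3506 m³/s
w_5 = (8.7 − 3.8)/2 = 2.45 m; q_5 = 0.44 × 0.55 × 2.45 = 0.5929 m³/s
w_6 = (10.3 − 7.2)/2 = 1.55 m; q_6 = 0.36 × 0.51 × 1.55 = 0.2846 m³/s
w_7 = (13.6 − 8.7)/2 = 2.45 m; q_7 = 0.38 × 0.36 × 2.45 = 0.3352 m³/s
w_8 = (13.6 − 10.3)/2 = 1.65 m; q_8 = 0.25 × 0.11 × 1.65 = 0.04538 m³/s
Q = Σ qᵢ = 2.012 m³/s
= 2.012 × 1000 = 2012 L/s

2010 L/s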